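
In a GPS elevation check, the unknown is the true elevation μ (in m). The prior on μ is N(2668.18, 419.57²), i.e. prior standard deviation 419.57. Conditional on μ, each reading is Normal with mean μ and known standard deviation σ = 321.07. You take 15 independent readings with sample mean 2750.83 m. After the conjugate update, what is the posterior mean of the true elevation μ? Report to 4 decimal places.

2747.7247

For Normal data with known variance σ², a Normal(μ₀, σ₀²) prior on μ is conjugate. Posterior precision = 1/σ₀² + n/σ²; posterior mean is the precision-weighted average of μ₀ and x̄.
n·x̄ = 15·2750.83 = 41262.45.
σ₀² = 419.57² = 176038.9849, σ² = 321.07² = 103085.9449; σ² + n·σ₀² = 103085.9449 + 15·176038.9849 = 2743670.7184.
Posterior mean = (μ₀/σ₀² + n·x̄/σ²)/(1/σ₀² + n/σ²) = (σ²·μ₀ + σ₀²·n·x̄)/(σ² + n·σ₀²) = (103085.9449·2668.18 + 176038.9849·41262.45)/2743670.7184 = 7538851668.950287/2743670.7184 = 2747.7247.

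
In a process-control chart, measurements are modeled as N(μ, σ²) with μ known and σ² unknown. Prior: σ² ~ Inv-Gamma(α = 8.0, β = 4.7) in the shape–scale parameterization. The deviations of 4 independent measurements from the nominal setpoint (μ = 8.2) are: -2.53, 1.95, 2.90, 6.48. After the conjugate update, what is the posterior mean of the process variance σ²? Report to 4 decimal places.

3.8891

With known mean μ and an Inverse-Gamma(α, β) prior on σ², the Normal likelihood is conjugate: posterior is Inv-Gamma(α + n/2, β + Σ(xᵢ−μ)²/2).
Σ(xᵢ−μ)² = (-2.53)² + (1.95)² + (2.90)² + (6.48)² = 60.6038.
Posterior: Inv-Gamma(8.0 + 4/2, 4.7 + 60.6038/2) = Inv-Gamma(10.00, 35.00190).
E[σ²|data] = β/(α−1) = 35.00190/9.00 = 3.8891.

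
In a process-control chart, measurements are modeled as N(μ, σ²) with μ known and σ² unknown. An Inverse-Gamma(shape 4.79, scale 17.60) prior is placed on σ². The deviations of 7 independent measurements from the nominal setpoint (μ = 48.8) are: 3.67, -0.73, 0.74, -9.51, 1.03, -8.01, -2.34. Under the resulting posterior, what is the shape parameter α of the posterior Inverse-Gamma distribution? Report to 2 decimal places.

With known mean μ and an Inverse-Gamma(α, β) prior on σ², the Normal likelihood is conjugate: posterior is Inv-Gamma(α + n/2, β + Σ(xᵢ−μ)²/2).
Σ(xᵢ−μ)² = (3.67)² + (-0.73)² + (0.74)² + (-9.51)² + (1.03)² + (-8.01)² + (-2.34)² = 175.6861.
Posterior: Inv-Gamma(4.79 + 7/2, 17.60 + 175.6861/2) = Inv-Gamma(8.29, 105.44305).
Posterior α = 8.29.

8.29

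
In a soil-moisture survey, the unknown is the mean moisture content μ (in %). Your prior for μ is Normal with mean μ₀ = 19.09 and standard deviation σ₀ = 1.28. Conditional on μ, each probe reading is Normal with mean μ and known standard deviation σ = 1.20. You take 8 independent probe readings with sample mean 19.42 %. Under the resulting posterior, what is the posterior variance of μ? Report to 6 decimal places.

0.162182

For Normal data with known variance σ², a Normal(μ₀, σ₀²) prior on μ is conjugate. Posterior precision = 1/σ₀² + n/σ²; posterior mean is the precision-weighted average of μ₀ and x̄.
σ₀² = 1.28² = 1.6384, σ² = 1.20² = 1.44; σ² + n·σ₀² = 1.44 + 8·1.6384 = 14.5472.
Posterior precision = 1/σ₀² + n/σ² = 1/1.6384 + 8/1.44 = (σ² + n·σ₀²)/(σ₀²σ²) = 14.5472/(1.6384·1.44); posterior variance σₙ² = σ₀²σ²/(σ² + n·σ₀²) = 1.6384·1.44/14.5472 = 0.162182.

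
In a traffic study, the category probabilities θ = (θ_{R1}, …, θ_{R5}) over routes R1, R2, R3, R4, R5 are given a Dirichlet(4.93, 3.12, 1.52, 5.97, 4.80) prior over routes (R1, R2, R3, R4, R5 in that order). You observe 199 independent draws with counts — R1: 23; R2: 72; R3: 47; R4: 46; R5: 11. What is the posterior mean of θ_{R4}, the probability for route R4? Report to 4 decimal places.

0.2369

The Dirichlet prior is conjugate to the Multinomial likelihood: each posterior αⱼ = prior αⱼ + observed count nⱼ.
Posterior concentration: (27.93, 75.12, 48.52, 51.97, 15.80), total = 219.34.
E[θ_{R4}|data] = α_{R4}/Σα = 51.97/219.34 = 0.2369.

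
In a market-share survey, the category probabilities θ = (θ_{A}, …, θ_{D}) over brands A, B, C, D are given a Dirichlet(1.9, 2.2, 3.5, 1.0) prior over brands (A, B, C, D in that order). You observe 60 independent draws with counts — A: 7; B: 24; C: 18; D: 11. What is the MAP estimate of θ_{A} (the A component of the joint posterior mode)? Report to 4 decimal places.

0.1223

The Dirichlet prior is conjugate to the Multinomial likelihood: each posterior αⱼ = prior αⱼ + observed count nⱼ.
Posterior concentration: (8.9, 26.2, 21.5, 12.0), total = 68.6.
Joint mode component: (α_{A}−1)/(Σα−K) = 7.9/64.6 = 0.1223.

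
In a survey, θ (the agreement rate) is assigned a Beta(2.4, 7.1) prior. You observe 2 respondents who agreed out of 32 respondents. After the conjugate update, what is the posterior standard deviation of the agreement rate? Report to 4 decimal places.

0.0472

The Beta prior is conjugate to a Binomial/Bernoulli likelihood; the update adds successes to α and failures to β.
Posterior: Beta(α+k, β+n−k) = Beta(2.4+2, 7.1+30) = Beta(4.4, 37.1).
Var = αβ/((α+β)²(α+β+1)) = 4.4·37.1/(41.5²·42.5) = 0.00223019; SD = √0.00223019 = 0.0472.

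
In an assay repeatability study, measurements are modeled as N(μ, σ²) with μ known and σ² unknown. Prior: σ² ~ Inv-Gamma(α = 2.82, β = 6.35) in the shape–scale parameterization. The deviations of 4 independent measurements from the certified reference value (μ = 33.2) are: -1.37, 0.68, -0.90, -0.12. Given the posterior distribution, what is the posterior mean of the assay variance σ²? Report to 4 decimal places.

2.0764

With known mean μ and an Inverse-Gamma(α, β) prior on σ², the Normal likelihood is conjugate: posterior is Inv-Gamma(α + n/2, β + Σ(xᵢ−μ)²/2).
Σ(xᵢ−μ)² = (-1.37)² + (0.68)² + (-0.90)² + (-0.12)² = 3.1637.
Posterior: Inv-Gamma(2.82 + 4/2, 6.35 + 3.1637/2) = Inv-Gamma(4.82, 7.93185).
E[σ²|data] = β/(α−1) = 7.93185/3.82 = 2.0764.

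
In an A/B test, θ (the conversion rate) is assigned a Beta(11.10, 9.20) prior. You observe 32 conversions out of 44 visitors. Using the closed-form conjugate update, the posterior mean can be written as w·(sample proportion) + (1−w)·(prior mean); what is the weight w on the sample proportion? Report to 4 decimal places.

0.6843

The Beta prior is conjugate to a Binomial/Bernoulli likelihood; the update adds successes to α and failures to β.
Posterior mean = (α₀+k)/(α₀+β₀+n) = [n/(α₀+β₀+n)]·(k/n) + [(α₀+β₀)/(α₀+β₀+n)]·α₀/(α₀+β₀), so only n and the prior enter the weight.
The weight on the data is w = n/(α₀+β₀+n) = 44/(11.10+9.20+44) = 44/64.30 = 0.6843.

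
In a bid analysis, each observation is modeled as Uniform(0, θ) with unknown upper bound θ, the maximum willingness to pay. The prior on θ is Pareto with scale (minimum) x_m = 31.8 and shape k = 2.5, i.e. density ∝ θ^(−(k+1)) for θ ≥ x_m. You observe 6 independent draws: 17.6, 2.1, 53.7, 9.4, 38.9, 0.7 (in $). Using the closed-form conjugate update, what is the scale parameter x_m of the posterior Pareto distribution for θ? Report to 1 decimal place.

53.7

A Pareto(scale x_m, shape k) prior on the upper bound θ of Uniform(0, θ) is conjugate: posterior is Pareto(max(x_m, max xᵢ), k + n).
Sample maximum = 53.7; prior scale x_m = 31.8 → posterior scale = max = 53.7.
Posterior shape = 2.5 + 6 = 8.5.
Posterior scale x_m = 53.7.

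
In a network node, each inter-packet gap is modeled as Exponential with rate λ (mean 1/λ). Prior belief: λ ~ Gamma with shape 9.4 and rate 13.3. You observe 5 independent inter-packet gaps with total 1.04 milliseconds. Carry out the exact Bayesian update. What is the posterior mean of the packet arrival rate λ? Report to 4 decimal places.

With a Gamma(shape α, rate β) prior on the exponential rate λ, the posterior after n observations with total T = Σxᵢ is Gamma(α+n, β+T).
Posterior: Gamma(9.4+5, 13.3+1.04) = Gamma(14.4, 14.34).
Posterior mean of λ = α/β = 14.4/14.34 = 1.0042.

1.0042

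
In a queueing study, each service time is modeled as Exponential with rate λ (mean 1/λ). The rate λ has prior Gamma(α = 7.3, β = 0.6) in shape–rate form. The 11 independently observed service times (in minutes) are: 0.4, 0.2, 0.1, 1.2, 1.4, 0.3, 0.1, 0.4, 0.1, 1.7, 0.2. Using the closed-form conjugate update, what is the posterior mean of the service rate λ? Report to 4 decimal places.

2.7313

With a Gamma(shape α, rate β) prior on the exponential rate λ, the posterior after n observations with total T = Σxᵢ is Gamma(α+n, β+T).
Sum of observations T = 6.1 minutes; n = 11.
Posterior: Gamma(7.3+11, 0.6+6.1) = Gamma(18.3, 6.7).
Posterior mean of λ = α/β = 18.3/6.7 = 2.7313.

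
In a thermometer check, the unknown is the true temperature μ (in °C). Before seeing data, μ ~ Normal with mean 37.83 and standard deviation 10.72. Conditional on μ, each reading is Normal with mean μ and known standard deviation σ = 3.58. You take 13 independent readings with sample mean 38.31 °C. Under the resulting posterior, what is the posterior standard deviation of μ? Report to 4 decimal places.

0.9887

For Normal data with known variance σ², a Normal(μ₀, σ₀²) prior on μ is conjugate. Posterior precision = 1/σ₀² + n/σ²; posterior mean is the precision-weighted average of μ₀ and x̄.
σ₀² = 10.72² = 114.9184, σ² = 3.58² = 12.8164; σ² + n·σ₀² = 12.8164 + 13·114.9184 = 1506.7556.
Posterior precision = 1/σ₀² + n/σ² = 1/114.9184 + 13/12.8164 = (σ² + n·σ₀²)/(σ₀²σ²) = 1506.7556/(114.9184·12.8164); posterior variance σₙ² = σ₀²σ²/(σ² + n·σ₀²) = 114.9184·12.8164/1506.7556 = 0.977491.
Posterior SD = √σₙ² = √(114.9184·12.8164/1506.7556) = 0.9887.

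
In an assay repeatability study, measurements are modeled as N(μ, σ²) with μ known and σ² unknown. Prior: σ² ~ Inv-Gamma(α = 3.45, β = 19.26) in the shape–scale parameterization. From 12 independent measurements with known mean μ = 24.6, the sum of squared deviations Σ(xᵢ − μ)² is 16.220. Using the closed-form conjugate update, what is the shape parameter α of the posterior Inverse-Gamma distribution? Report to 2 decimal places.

9.45

With known mean μ and an Inverse-Gamma(α, β) prior on σ², the Normal likelihood is conjugate: posterior is Inv-Gamma(α + n/2, β + Σ(xᵢ−μ)²/2).
Posterior: Inv-Gamma(3.45 + 12/2, 19.26 + 16.220/2) = Inv-Gamma(9.45, 27.3700).
Posterior α = 9.45.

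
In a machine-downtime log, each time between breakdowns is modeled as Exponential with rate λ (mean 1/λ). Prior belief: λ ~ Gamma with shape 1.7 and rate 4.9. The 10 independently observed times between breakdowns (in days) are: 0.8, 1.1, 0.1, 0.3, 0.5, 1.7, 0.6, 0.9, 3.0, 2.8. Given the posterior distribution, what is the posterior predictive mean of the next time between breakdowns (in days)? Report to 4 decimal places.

With a Gamma(shape α, rate β) prior on the exponential rate λ, the posterior after n observations with total T = Σxᵢ is Gamma(α+n, β+T).
Sum of observations T = 11.8 days; n = 10.
Posterior: Gamma(1.7+10, 4.9+11.8) = Gamma(11.7, 16.7).
The predictive distribution for the next observation is Lomax; its mean is β/(α−1) = 16.7/10.7 = 1.5607.

1.5607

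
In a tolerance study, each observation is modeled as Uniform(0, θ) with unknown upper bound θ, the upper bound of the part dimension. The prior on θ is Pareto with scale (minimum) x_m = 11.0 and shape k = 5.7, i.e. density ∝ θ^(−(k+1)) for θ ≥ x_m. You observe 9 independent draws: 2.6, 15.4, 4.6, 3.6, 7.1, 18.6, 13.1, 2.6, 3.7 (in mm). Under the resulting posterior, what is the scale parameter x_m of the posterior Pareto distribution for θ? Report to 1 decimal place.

A Pareto(scale x_m, shape k) prior on the upper bound θ of Uniform(0, θ) is conjugate: posterior is Pareto(max(x_m, max xᵢ), k + n).
Sample maximum = 18.6; prior scale x_m = 11.0 → posterior scale = max = 18.6.
Posterior shape = 5.7 + 9 = 14.7.
Posterior scale x_m = 18.6.

18.6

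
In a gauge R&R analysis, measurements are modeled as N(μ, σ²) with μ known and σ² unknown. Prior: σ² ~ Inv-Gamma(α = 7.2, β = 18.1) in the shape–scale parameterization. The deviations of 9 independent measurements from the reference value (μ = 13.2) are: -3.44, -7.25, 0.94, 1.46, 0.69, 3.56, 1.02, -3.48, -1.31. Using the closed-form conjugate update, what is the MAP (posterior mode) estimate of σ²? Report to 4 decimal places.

With known mean μ and an Inverse-Gamma(α, β) prior on σ², the Normal likelihood is conjugate: posterior is Inv-Gamma(α + n/2, β + Σ(xᵢ−μ)²/2).
Σ(xᵢ−μ)² = (-3.44)² + (-7.25)² + (0.94)² + (1.46)² + (0.69)² + (3.56)² + (1.02)² + (-3.48)² + (-1.31)² = 95.4279.
Posterior: Inv-Gamma(7.2 + 9/2, 18.1 + 95.4279/2) = Inv-Gamma(11.70, 65.81395).
Mode = β/(α+1) = 65.81395/12.70 = 5.1822.

5.1822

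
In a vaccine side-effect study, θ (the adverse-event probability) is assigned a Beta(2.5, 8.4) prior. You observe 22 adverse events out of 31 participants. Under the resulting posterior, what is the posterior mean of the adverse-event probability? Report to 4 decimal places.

The Beta prior is conjugate to a Binomial/Bernoulli likelihood; the update adds successes to α and failures to β.
Posterior: Beta(α+k, β+n−k) = Beta(2.5+22, 8.4+9) = Beta(24.5, 17.4).
Posterior mean = α/(α+β) = 24.5/41.9 = 0.5847.

0.5847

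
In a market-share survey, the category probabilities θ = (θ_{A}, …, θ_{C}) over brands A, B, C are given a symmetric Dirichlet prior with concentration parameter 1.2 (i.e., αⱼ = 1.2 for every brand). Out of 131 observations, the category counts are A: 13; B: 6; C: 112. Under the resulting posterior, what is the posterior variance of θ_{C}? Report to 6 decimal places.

0.000986

The Dirichlet prior is conjugate to the Multinomial likelihood: each posterior αⱼ = prior αⱼ + observed count nⱼ.
Posterior concentration: (14.2, 7.2, 113.2), total = 134.6.
Var[θ_j] = α_j(Σα−α_j)/((Σα)²(Σα+1)) = 113.2·21.4/(134.6²·135.6) = 0.000986.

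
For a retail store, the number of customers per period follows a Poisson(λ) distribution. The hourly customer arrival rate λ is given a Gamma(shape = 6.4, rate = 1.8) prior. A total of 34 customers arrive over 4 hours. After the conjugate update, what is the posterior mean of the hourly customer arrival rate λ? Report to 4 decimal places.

With a Gamma(shape α, rate β) prior, the Poisson likelihood is conjugate: the posterior is Gamma(α + ΣXᵢ, β + n).
Posterior: Gamma(α+S, β+n) = Gamma(6.4+34, 1.8+4) = Gamma(40.4, 5.8).
Posterior mean = α/β = 40.4/5.8 = 6.9655.

6.9655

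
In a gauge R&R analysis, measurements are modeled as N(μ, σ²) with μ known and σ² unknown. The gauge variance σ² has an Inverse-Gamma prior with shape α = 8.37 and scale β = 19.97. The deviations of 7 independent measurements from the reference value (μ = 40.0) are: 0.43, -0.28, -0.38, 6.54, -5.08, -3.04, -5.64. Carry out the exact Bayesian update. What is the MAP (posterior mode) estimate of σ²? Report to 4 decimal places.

With known mean μ and an Inverse-Gamma(α, β) prior on σ², the Normal likelihood is conjugate: posterior is Inv-Gamma(α + n/2, β + Σ(xᵢ−μ)²/2).
Σ(xᵢ−μ)² = (0.43)² + (-0.28)² + (-0.38)² + (6.54)² + (-5.08)² + (-3.04)² + (-5.64)² = 110.0369.
Posterior: Inv-Gamma(8.37 + 7/2, 19.97 + 110.0369/2) = Inv-Gamma(11.87, 74.98845).
Mode = β/(α+1) = 74.98845/12.87 = 5.8266.

5.8266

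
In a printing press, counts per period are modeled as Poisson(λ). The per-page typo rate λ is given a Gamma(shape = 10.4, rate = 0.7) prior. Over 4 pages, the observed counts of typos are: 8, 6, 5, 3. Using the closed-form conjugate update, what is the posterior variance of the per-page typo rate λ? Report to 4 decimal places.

With a Gamma(shape α, rate β) prior, the Poisson likelihood is conjugate: the posterior is Gamma(α + ΣXᵢ, β + n).
Sum of counts S = 22 over n = 4 pages.
Posterior: Gamma(α+S, β+n) = Gamma(10.4+22, 0.7+4) = Gamma(32.4, 4.7).
Var = α/β² = 32.4/4.7² = 1.4667.

1.4667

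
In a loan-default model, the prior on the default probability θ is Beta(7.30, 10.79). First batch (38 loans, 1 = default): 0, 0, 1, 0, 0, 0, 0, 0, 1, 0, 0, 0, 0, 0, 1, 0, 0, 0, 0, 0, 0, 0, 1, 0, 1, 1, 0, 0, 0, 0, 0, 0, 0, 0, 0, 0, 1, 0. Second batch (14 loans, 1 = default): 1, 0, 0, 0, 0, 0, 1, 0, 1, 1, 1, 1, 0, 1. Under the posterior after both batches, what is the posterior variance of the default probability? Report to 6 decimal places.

The Beta prior is conjugate to a Binomial/Bernoulli likelihood; the update adds successes to α and failures to β.
After batch 1: Beta(7.30+7, 10.79+31) = Beta(14.30, 41.79).
After batch 2: Beta(14.30+7, 41.79+7) = Beta(21.30, 48.79).
Var = αβ/((α+β)²(α+β+1)) = 21.30·48.79/(70.09²·71.09) = 0.002976.

0.002976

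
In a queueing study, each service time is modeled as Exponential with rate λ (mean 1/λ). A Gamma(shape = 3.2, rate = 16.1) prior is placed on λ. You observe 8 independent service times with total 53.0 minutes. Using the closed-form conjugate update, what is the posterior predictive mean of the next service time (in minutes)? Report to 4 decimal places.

6.7745

With a Gamma(shape α, rate β) prior on the exponential rate λ, the posterior after n observations with total T = Σxᵢ is Gamma(α+n, β+T).
Posterior: Gamma(3.2+8, 16.1+53.0) = Gamma(11.2, 69.1).
The predictive distribution for the next observation is Lomax; its mean is β/(α−1) = 69.1/10.2 = 6.7745.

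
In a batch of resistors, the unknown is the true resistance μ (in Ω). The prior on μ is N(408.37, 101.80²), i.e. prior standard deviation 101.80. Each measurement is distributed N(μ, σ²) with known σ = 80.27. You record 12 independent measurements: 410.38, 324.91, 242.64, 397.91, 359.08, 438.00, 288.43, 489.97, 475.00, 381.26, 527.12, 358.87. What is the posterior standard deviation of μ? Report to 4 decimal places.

22.5940

For Normal data with known variance σ², a Normal(μ₀, σ₀²) prior on μ is conjugate. Posterior precision = 1/σ₀² + n/σ²; posterior mean is the precision-weighted average of μ₀ and x̄.
σ₀² = 101.80² = 10363.24, σ² = 80.27² = 6443.2729; σ² + n·σ₀² = 6443.2729 + 12·10363.24 = 130802.1529.
Posterior precision = 1/σ₀² + n/σ² = 1/10363.24 + 12/6443.2729 = (σ² + n·σ₀²)/(σ₀²σ²) = 130802.1529/(10363.24·6443.2729); posterior variance σₙ² = σ₀²σ²/(σ² + n·σ₀²) = 10363.24·6443.2729/130802.1529 = 510.489942.
Posterior SD = √σₙ² = √(10363.24·6443.2729/130802.1529) = 22.5940.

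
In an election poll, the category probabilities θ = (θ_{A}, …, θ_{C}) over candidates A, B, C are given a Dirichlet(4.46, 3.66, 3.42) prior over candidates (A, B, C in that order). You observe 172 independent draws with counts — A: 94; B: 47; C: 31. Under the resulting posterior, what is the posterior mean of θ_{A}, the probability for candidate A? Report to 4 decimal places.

The Dirichlet prior is conjugate to the Multinomial likelihood: each posterior αⱼ = prior αⱼ + observed count nⱼ.
Posterior concentration: (98.46, 50.66, 34.42), total = 183.54.
E[θ_{A}|data] = α_{A}/Σα = 98.46/183.54 = 0.5364.

0.5364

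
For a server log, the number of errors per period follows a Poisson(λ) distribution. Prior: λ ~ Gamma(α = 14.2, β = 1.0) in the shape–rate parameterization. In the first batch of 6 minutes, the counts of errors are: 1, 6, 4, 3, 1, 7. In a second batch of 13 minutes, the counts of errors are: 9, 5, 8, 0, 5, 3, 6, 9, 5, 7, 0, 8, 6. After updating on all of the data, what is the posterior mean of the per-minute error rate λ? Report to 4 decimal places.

With a Gamma(shape α, rate β) prior, the Poisson likelihood is conjugate: the posterior is Gamma(α + ΣXᵢ, β + n).
Batch 1: sum of counts S = 22 over n = 6 minutes.
After batch 1: Gamma(α+S, β+n) = Gamma(14.2+22, 1.0+6) = Gamma(36.2, 7.0).
Batch 2: sum of counts S = 71 over n = 13 minutes.
After batch 2: Gamma(α+S, β+n) = Gamma(36.2+71, 7.0+13) = Gamma(107.2, 20.0).
Posterior mean = α/β = 107.2/20.0 = 5.3600.

5.3600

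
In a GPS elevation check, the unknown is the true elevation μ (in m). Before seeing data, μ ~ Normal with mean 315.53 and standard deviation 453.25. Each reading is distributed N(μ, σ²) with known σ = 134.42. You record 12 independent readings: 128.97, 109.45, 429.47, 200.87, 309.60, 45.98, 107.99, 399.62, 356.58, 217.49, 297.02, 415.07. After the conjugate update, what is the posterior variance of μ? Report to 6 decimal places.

For Normal data with known variance σ², a Normal(μ₀, σ₀²) prior on μ is conjugate. Posterior precision = 1/σ₀² + n/σ²; posterior mean is the precision-weighted average of μ₀ and x̄.
σ₀² = 453.25² = 205435.5625, σ² = 134.42² = 18068.7364; σ² + n·σ₀² = 18068.7364 + 12·205435.5625 = 2483295.4864.
Posterior precision = 1/σ₀² + n/σ² = 1/205435.5625 + 12/18068.7364 = (σ² + n·σ₀²)/(σ₀²σ²) = 2483295.4864/(205435.5625·18068.7364); posterior variance σₙ² = σ₀²σ²/(σ² + n·σ₀²) = 205435.5625·18068.7364/2483295.4864 = 1494.772187.

1494.772187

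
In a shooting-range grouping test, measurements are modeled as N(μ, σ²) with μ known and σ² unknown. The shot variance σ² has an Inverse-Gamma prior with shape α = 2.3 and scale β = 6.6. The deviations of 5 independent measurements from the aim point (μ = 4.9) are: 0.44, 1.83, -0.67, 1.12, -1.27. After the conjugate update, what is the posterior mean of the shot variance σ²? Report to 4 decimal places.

2.6393

With known mean μ and an Inverse-Gamma(α, β) prior on σ², the Normal likelihood is conjugate: posterior is Inv-Gamma(α + n/2, β + Σ(xᵢ−μ)²/2).
Σ(xᵢ−μ)² = (0.44)² + (1.83)² + (-0.67)² + (1.12)² + (-1.27)² = 6.8587.
Posterior: Inv-Gamma(2.3 + 5/2, 6.6 + 6.8587/2) = Inv-Gamma(4.80, 10.02935).
E[σ²|data] = β/(α−1) = 10.02935/3.80 = 2.6393.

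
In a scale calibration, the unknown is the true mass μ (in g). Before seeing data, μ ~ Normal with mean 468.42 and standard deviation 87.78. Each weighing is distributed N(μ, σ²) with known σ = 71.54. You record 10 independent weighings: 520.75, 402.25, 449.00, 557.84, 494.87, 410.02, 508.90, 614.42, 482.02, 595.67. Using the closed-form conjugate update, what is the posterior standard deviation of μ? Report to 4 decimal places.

21.9071

For Normal data with known variance σ², a Normal(μ₀, σ₀²) prior on μ is conjugate. Posterior precision = 1/σ₀² + n/σ²; posterior mean is the precision-weighted average of μ₀ and x̄.
σ₀² = 87.78² = 7705.3284, σ² = 71.54² = 5117.9716; σ² + n·σ₀² = 5117.9716 + 10·7705.3284 = 82171.2556.
Posterior precision = 1/σ₀² + n/σ² = 1/7705.3284 + 10/5117.9716 = (σ² + n·σ₀²)/(σ₀²σ²) = 82171.2556/(7705.3284·5117.9716); posterior variance σₙ² = σ₀²σ²/(σ² + n·σ₀²) = 7705.3284·5117.9716/82171.2556 = 479.920279.
Posterior SD = √σₙ² = √(7705.3284·5117.9716/82171.2556) = 21.9071.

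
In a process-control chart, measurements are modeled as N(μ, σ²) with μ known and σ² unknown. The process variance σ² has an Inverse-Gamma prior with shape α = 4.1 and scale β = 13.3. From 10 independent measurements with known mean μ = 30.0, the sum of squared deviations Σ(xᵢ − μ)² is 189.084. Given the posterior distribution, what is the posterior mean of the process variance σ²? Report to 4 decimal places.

13.3138

With known mean μ and an Inverse-Gamma(α, β) prior on σ², the Normal likelihood is conjugate: posterior is Inv-Gamma(α + n/2, β + Σ(xᵢ−μ)²/2).
Posterior: Inv-Gamma(4.1 + 10/2, 13.3 + 189.084/2) = Inv-Gamma(9.10, 107.8420).
E[σ²|data] = β/(α−1) = 107.8420/8.10 = 13.3138.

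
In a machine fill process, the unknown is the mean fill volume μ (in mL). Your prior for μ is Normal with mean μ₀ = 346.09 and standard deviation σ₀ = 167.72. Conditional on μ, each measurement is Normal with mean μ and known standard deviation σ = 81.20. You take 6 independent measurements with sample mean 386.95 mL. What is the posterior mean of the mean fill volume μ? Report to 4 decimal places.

385.4138

For Normal data with known variance σ², a Normal(μ₀, σ₀²) prior on μ is conjugate. Posterior precision = 1/σ₀² + n/σ²; posterior mean is the precision-weighted average of μ₀ and x̄.
n·x̄ = 6·386.95 = 2321.7.
σ₀² = 167.72² = 28129.9984, σ² = 81.20² = 6593.44; σ² + n·σ₀² = 6593.44 + 6·28129.9984 = 175373.4304.
Posterior mean = (μ₀/σ₀² + n·x̄/σ²)/(1/σ₀² + n/σ²) = (σ²·μ₀ + σ₀²·n·x̄)/(σ² + n·σ₀²) = (6593.44·346.09 + 28129.9984·2321.7)/175373.4304 = 67591340.93488/175373.4304 = 385.4138.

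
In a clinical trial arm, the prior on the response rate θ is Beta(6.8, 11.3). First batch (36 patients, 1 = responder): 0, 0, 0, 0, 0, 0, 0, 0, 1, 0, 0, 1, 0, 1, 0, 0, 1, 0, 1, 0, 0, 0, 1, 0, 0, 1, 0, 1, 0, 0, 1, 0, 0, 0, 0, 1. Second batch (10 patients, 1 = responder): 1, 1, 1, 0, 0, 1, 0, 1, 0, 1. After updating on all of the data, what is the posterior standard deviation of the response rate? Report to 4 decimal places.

0.0593

The Beta prior is conjugate to a Binomial/Bernoulli likelihood; the update adds successes to α and failures to β.
After batch 1: Beta(6.8+10, 11.3+26) = Beta(16.8, 37.3).
After batch 2: Beta(16.8+6, 37.3+4) = Beta(22.8, 41.3).
Var = αβ/((α+β)²(α+β+1)) = 22.8·41.3/(64.1²·65.1) = 0.00352037; SD = √0.00352037 = 0.0593.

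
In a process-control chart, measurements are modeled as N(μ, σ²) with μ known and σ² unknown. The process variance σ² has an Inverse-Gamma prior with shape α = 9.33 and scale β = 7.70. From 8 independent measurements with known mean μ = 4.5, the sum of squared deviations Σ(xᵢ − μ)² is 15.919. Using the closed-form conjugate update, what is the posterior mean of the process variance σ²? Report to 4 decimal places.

1.2700

With known mean μ and an Inverse-Gamma(α, β) prior on σ², the Normal likelihood is conjugate: posterior is Inv-Gamma(α + n/2, β + Σ(xᵢ−μ)²/2).
Posterior: Inv-Gamma(9.33 + 8/2, 7.70 + 15.919/2) = Inv-Gamma(13.33, 15.6595).
E[σ²|data] = β/(α−1) = 15.6595/12.33 = 1.2700.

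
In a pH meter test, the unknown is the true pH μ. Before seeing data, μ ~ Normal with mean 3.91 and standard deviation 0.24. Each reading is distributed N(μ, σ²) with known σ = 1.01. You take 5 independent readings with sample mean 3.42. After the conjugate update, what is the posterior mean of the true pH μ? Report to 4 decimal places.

For Normal data with known variance σ², a Normal(μ₀, σ₀²) prior on μ is conjugate. Posterior precision = 1/σ₀² + n/σ²; posterior mean is the precision-weighted average of μ₀ and x̄.
n·x̄ = 5·3.42 = 17.1.
σ₀² = 0.24² = 0.0576, σ² = 1.01² = 1.0201; σ² + n·σ₀² = 1.0201 + 5·0.0576 = 1.3081.
Posterior mean = (μ₀/σ₀² + n·x̄/σ²)/(1/σ₀² + n/σ²) = (σ²·μ₀ + σ₀²·n·x̄)/(σ² + n·σ₀²) = (1.0201·3.91 + 0.0576·17.1)/1.3081 = 4.973551/1.3081 = 3.8021.

3.8021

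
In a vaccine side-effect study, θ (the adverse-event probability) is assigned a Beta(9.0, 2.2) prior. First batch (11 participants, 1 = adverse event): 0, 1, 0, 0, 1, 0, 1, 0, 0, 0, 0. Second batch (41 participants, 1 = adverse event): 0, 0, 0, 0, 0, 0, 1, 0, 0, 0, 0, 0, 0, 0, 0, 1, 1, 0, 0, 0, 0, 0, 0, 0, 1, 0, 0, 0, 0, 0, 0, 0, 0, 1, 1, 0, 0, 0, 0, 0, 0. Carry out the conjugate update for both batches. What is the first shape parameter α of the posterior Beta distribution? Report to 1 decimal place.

18.0

The Beta prior is conjugate to a Binomial/Bernoulli likelihood; the update adds successes to α and failures to β.
After batch 1: Beta(9.0+3, 2.2+8) = Beta(12.0, 10.2).
After batch 2: Beta(12.0+6, 10.2+35) = Beta(18.0, 45.2).
Posterior α = 18.0.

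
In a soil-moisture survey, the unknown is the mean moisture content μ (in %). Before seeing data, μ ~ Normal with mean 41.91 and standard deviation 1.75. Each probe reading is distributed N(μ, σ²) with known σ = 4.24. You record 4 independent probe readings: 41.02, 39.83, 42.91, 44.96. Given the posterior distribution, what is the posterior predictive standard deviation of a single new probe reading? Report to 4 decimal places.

For Normal data with known variance σ², a Normal(μ₀, σ₀²) prior on μ is conjugate. Posterior precision = 1/σ₀² + n/σ²; posterior mean is the precision-weighted average of μ₀ and x̄.
σ₀² = 1.75² = 3.0625, σ² = 4.24² = 17.9776; σ² + n·σ₀² = 17.9776 + 4·3.0625 = 30.2276.
Posterior precision = 1/σ₀² + n/σ² = 1/3.0625 + 4/17.9776 = (σ² + n·σ₀²)/(σ₀²σ²) = 30.2276/(3.0625·17.9776); posterior variance σₙ² = σ₀²σ²/(σ² + n·σ₀²) = 3.0625·17.9776/30.2276 = 1.821395.
Predictive variance for one new observation = σₙ² + σ² = 3.0625·17.9776/30.2276 + 17.9776 = σ²·(σ₀² + 30.2276)/30.2276 = 17.9776·33.2901/30.2276 = 19.798995; SD = √(17.9776·33.2901/30.2276) = 4.4496.

4.4496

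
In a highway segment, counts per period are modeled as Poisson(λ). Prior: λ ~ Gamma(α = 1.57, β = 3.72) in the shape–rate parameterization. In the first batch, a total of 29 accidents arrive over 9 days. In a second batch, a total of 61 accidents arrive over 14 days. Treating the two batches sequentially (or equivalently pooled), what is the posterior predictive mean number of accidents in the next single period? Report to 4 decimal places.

3.4270

With a Gamma(shape α, rate β) prior, the Poisson likelihood is conjugate: the posterior is Gamma(α + ΣXᵢ, β + n).
After batch 1: Gamma(α+S, β+n) = Gamma(1.57+29, 3.72+9) = Gamma(30.57, 12.72).
After batch 2: Gamma(α+S, β+n) = Gamma(30.57+61, 12.72+14) = Gamma(91.57, 26.72).
The predictive distribution for one future period is NegBinom with mean α/β = 3.4270.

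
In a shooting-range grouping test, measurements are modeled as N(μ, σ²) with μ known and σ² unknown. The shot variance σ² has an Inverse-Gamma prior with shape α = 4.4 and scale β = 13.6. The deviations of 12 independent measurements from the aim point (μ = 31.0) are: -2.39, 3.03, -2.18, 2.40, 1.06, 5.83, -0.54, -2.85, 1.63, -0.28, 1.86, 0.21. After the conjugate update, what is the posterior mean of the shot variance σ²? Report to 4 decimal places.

5.4453

With known mean μ and an Inverse-Gamma(α, β) prior on σ², the Normal likelihood is conjugate: posterior is Inv-Gamma(α + n/2, β + Σ(xᵢ−μ)²/2).
Σ(xᵢ−μ)² = (-2.39)² + (3.03)² + (-2.18)² + (2.40)² + (1.06)² + (5.83)² + (-0.54)² + (-2.85)² + (1.63)² + (-0.28)² + (1.86)² + (0.21)² = 75.1710.
Posterior: Inv-Gamma(4.4 + 12/2, 13.6 + 75.1710/2) = Inv-Gamma(10.40, 51.18550).
E[σ²|data] = β/(α−1) = 51.18550/9.40 = 5.4453.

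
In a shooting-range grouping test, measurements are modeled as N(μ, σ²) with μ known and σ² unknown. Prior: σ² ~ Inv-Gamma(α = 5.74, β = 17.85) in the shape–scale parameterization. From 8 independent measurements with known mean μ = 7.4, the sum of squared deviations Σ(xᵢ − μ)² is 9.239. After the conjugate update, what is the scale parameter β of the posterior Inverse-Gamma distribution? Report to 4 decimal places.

With known mean μ and an Inverse-Gamma(α, β) prior on σ², the Normal likelihood is conjugate: posterior is Inv-Gamma(α + n/2, β + Σ(xᵢ−μ)²/2).
Posterior: Inv-Gamma(5.74 + 8/2, 17.85 + 9.239/2) = Inv-Gamma(9.74, 22.4695).
Posterior β = 22.4695.

22.4695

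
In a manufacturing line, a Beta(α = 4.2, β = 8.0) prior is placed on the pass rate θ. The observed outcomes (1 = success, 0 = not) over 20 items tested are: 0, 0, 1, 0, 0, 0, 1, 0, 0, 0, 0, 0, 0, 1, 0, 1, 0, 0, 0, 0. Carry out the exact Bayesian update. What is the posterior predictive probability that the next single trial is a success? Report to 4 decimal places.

The Beta prior is conjugate to a Binomial/Bernoulli likelihood; the update adds successes to α and failures to β.
Posterior: Beta(α+k, β+n−k) = Beta(4.2+4, 8.0+16) = Beta(8.2, 24.0).
For a single future Bernoulli trial, P(success | data) = α/(α+β) = 0.2547.

0.2547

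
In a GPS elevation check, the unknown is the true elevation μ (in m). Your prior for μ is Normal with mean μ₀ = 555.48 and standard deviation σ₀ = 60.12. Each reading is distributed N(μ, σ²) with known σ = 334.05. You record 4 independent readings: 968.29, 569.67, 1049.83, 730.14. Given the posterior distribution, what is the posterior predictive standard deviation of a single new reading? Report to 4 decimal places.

338.8056

For Normal data with known variance σ², a Normal(μ₀, σ₀²) prior on μ is conjugate. Posterior precision = 1/σ₀² + n/σ²; posterior mean is the precision-weighted average of μ₀ and x̄.
σ₀² = 60.12² = 3614.4144, σ² = 334.05² = 111589.4025; σ² + n·σ₀² = 111589.4025 + 4·3614.4144 = 126047.0601.
Posterior precision = 1/σ₀² + n/σ² = 1/3614.4144 + 4/111589.4025 = (σ² + n·σ₀²)/(σ₀²σ²) = 126047.0601/(3614.4144·111589.4025); posterior variance σₙ² = σ₀²σ²/(σ² + n·σ₀²) = 3614.4144·111589.4025/126047.0601 = 3199.839353.
Predictive variance for one new observation = σₙ² + σ² = 3614.4144·111589.4025/126047.0601 + 111589.4025 = σ²·(σ₀² + 126047.0601)/126047.0601 = 111589.4025·129661.4745/126047.0601 = 114789.241853; SD = √(111589.4025·129661.4745/126047.0601) = 338.8056.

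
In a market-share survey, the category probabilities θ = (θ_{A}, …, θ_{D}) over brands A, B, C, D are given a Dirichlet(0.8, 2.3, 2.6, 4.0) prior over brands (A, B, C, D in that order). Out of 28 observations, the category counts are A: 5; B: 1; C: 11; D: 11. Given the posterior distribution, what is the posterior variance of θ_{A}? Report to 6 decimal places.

The Dirichlet prior is conjugate to the Multinomial likelihood: each posterior αⱼ = prior αⱼ + observed count nⱼ.
Posterior concentration: (5.8, 3.3, 13.6, 15.0), total = 37.7.
Var[θ_j] = α_j(Σα−α_j)/((Σα)²(Σα+1)) = 5.8·31.9/(37.7²·38.7) = 0.003364.

0.003364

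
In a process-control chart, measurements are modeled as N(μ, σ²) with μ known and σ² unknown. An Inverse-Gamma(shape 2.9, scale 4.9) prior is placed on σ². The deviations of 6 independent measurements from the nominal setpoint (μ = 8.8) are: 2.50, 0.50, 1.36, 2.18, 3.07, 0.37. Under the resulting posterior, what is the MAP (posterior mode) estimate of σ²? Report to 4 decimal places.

2.3524

With known mean μ and an Inverse-Gamma(α, β) prior on σ², the Normal likelihood is conjugate: posterior is Inv-Gamma(α + n/2, β + Σ(xᵢ−μ)²/2).
Σ(xᵢ−μ)² = (2.50)² + (0.50)² + (1.36)² + (2.18)² + (3.07)² + (0.37)² = 22.6638.
Posterior: Inv-Gamma(2.9 + 6/2, 4.9 + 22.6638/2) = Inv-Gamma(5.90, 16.23190).
Mode = β/(α+1) = 16.23190/6.90 = 2.3524.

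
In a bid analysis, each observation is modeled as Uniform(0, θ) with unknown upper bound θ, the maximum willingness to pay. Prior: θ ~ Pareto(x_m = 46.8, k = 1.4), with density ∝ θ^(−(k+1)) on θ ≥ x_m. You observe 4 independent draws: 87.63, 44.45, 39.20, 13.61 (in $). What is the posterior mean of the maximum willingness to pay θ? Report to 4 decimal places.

A Pareto(scale x_m, shape k) prior on the upper bound θ of Uniform(0, θ) is conjugate: posterior is Pareto(max(x_m, max xᵢ), k + n).
Sample maximum = 87.63; prior scale x_m = 46.8 → posterior scale = max = 87.63.
Posterior shape = 1.4 + 4 = 5.4.
E[θ|data] = k·x_m/(k−1) = 5.4·87.63/4.4 = 107.5459.

107.5459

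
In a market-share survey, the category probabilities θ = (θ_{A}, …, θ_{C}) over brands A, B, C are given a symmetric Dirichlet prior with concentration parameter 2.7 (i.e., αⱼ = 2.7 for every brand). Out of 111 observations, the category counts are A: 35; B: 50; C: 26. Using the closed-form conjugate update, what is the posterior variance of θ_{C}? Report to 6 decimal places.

0.001523

The Dirichlet prior is conjugate to the Multinomial likelihood: each posterior αⱼ = prior αⱼ + observed count nⱼ.
Posterior concentration: (37.7, 52.7, 28.7), total = 119.1.
Var[θ_j] = α_j(Σα−α_j)/((Σα)²(Σα+1)) = 28.7·90.4/(119.1²·120.1) = 0.001523.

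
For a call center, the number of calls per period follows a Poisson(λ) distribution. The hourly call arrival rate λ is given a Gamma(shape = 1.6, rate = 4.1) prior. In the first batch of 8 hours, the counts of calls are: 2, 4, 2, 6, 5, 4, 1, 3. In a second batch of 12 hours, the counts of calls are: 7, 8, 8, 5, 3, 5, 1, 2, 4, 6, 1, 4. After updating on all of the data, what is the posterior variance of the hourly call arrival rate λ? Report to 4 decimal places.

0.1422

With a Gamma(shape α, rate β) prior, the Poisson likelihood is conjugate: the posterior is Gamma(α + ΣXᵢ, β + n).
Batch 1: sum of counts S = 27 over n = 8 hours.
After batch 1: Gamma(α+S, β+n) = Gamma(1.6+27, 4.1+8) = Gamma(28.6, 12.1).
Batch 2: sum of counts S = 54 over n = 12 hours.
After batch 2: Gamma(α+S, β+n) = Gamma(28.6+54, 12.1+12) = Gamma(82.6, 24.1).
Var = α/β² = 82.6/24.1² = 0.1422.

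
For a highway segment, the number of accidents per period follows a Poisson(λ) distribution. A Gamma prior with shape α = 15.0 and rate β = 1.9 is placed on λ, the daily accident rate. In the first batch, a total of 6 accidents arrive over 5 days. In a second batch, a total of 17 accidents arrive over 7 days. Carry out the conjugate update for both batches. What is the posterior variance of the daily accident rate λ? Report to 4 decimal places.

0.1967

With a Gamma(shape α, rate β) prior, the Poisson likelihood is conjugate: the posterior is Gamma(α + ΣXᵢ, β + n).
After batch 1: Gamma(α+S, β+n) = Gamma(15.0+6, 1.9+5) = Gamma(21.0, 6.9).
After batch 2: Gamma(α+S, β+n) = Gamma(21.0+17, 6.9+7) = Gamma(38.0, 13.9).
Var = α/β² = 38.0/13.9² = 0.1967.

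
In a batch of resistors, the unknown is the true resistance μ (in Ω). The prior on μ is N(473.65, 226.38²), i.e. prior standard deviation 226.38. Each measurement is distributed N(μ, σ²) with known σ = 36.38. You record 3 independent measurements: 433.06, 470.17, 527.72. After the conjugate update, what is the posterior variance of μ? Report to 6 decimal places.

437.402747

For Normal data with known variance σ², a Normal(μ₀, σ₀²) prior on μ is conjugate. Posterior precision = 1/σ₀² + n/σ²; posterior mean is the precision-weighted average of μ₀ and x̄.
σ₀² = 226.38² = 51247.9044, σ² = 36.38² = 1323.5044; σ² + n·σ₀² = 1323.5044 + 3·51247.9044 = 155067.2176.
Posterior precision = 1/σ₀² + n/σ² = 1/51247.9044 + 3/1323.5044 = (σ² + n·σ₀²)/(σ₀²σ²) = 155067.2176/(51247.9044·1323.5044); posterior variance σₙ² = σ₀²σ²/(σ² + n·σ₀²) = 51247.9044·1323.5044/155067.2176 = 437.402747.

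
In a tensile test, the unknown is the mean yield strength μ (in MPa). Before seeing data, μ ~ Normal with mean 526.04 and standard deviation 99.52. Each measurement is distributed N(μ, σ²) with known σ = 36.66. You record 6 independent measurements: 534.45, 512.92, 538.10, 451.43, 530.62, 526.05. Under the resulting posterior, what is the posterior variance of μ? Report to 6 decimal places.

For Normal data with known variance σ², a Normal(μ₀, σ₀²) prior on μ is conjugate. Posterior precision = 1/σ₀² + n/σ²; posterior mean is the precision-weighted average of μ₀ and x̄.
σ₀² = 99.52² = 9904.2304, σ² = 36.66² = 1343.9556; σ² + n·σ₀² = 1343.9556 + 6·9904.2304 = 60769.338.
Posterior precision = 1/σ₀² + n/σ² = 1/9904.2304 + 6/1343.9556 = (σ² + n·σ₀²)/(σ₀²σ²) = 60769.338/(9904.2304·1343.9556); posterior variance σₙ² = σ₀²σ²/(σ² + n·σ₀²) = 9904.2304·1343.9556/60769.338 = 219.038850.

219.038850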